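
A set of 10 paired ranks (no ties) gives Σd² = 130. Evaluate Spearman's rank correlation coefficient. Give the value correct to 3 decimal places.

ρ = 1 − 6Σd² / [n(n²−1)] = 1 − 6×130 / (10×99)
  = 1 − 780/990 = 1 − 0.7879 ≈ 0.212

0.212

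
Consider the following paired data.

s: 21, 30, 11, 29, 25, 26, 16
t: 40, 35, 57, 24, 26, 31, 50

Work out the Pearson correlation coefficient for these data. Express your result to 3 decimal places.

-0.906

n = 7, Σs = 158, Σt = 263, Σs² = 3860, Σt² = 10787, Σst = 5469
nΣst − ΣsΣt = 38283 − 41554 = -3271
nΣs² − (Σs)² = 27020 − 24964 = 2056; nΣt² − (Σt)² = 75509 − 69169 = 6340
r = -3271 / √(2056 × 6340) = -3271 / 3610.4072 ≈ -0.906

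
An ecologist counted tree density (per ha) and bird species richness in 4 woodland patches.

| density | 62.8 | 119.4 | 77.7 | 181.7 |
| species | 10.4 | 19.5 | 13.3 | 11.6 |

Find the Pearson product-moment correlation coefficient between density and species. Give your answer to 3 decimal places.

0.112

n = 4, Σx = 441.6, Σy = 54.8, Σx² = 57252.38, Σy² = 799.86, Σxy = 6122.55
nΣxy − ΣxΣy = 24490.2 − 24199.68 = 290.52
nΣx² − (Σx)² = 229009.52 − 195010.56 = 33998.96; nΣy² − (Σy)² = 3199.44 − 3003.04 = 196.4
r = 290.52 / √(33998.96 × 196.4) = 290.52 / 2584.0657 ≈ 0.112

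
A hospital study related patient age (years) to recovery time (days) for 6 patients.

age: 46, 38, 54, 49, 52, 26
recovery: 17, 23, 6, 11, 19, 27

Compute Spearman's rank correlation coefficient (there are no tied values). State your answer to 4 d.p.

Rank age: 3, 2, 6, 4, 5, 1
Rank recovery: 3, 5, 1, 2, 4, 6
d = rank(age) − rank(recovery): 0, -3, 5, 2, 1, -5; Σd² = 64
ρ = 1 − 6Σd² / [n(n²−1)] = 1 − 6×64 / (6×35) = 1 − 384/210 ≈ -0.8286

-0.8286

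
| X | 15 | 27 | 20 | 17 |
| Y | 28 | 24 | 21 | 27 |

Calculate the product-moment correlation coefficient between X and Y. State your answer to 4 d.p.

-0.5620

n = 4, ΣX = 79, ΣY = 100, ΣX² = 1643, ΣY² = 2530, ΣXY = 1947
nΣXY − ΣXΣY = 7788 − 7900 = -112
nΣX² − (ΣX)² = 6572 − 6241 = 331; nΣY² − (ΣY)² = 10120 − 10000 = 120
r = -112 / √(331 × 120) = -112 / 199.2988 ≈ -0.5620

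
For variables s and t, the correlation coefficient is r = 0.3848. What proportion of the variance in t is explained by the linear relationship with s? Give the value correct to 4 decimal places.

r² = (0.3848)² = 0.1481

0.1481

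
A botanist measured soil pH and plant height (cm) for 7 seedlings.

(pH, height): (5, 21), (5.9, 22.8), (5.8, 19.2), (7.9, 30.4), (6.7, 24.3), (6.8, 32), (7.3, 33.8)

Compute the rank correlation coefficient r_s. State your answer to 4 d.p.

Rank pH: 1, 3, 2, 7, 4, 5, 6
Rank height: 2, 3, 1, 5, 4, 6, 7
d = rank(pH) − rank(height): -1, 0, 1, 2, 0, -1, -1; Σd² = 8
ρ = 1 − 6Σd² / [n(n²−1)] = 1 − 6×8 / (7×48) = 1 − 48/336 ≈ 0.8571

0.8571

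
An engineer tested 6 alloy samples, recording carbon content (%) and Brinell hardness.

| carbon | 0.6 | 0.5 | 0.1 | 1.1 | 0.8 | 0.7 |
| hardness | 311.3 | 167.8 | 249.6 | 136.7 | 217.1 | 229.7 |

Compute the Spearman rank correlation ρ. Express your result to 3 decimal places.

-0.543

Rank carbon: 3, 2, 1, 6, 5, 4
Rank hardness: 6, 2, 5, 1, 3, 4
d = rank(carbon) − rank(hardness): -3, 0, -4, 5, 2, 0; Σd² = 54
ρ = 1 − 6Σd² / [n(n²−1)] = 1 − 6×54 / (6×35) = 1 − 324/210 ≈ -0.543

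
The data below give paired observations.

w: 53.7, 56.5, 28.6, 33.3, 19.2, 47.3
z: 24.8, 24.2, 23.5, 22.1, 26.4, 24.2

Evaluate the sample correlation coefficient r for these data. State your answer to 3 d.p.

n = 6, Σw = 238.6, Σz = 145.2, Σw² = 10608.72, Σz² = 3523.94, Σwz = 5758.63
nΣwz − ΣwΣz = 34551.78 − 34644.72 = -92.94
nΣw² − (Σw)² = 63652.32 − 56929.96 = 6722.36; nΣz² − (Σz)² = 21143.64 − 21083.04 = 60.6
r = -92.94 / √(6722.36 × 60.6) = -92.94 / 638.2594 ≈ -0.146

-0.146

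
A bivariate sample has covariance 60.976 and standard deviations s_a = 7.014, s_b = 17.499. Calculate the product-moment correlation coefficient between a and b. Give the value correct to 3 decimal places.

r = Cov(a,b) / (s_a · s_b) = 60.976 / (7.014 × 17.499)
  = 60.976 / 122.7380 ≈ 0.497

0.497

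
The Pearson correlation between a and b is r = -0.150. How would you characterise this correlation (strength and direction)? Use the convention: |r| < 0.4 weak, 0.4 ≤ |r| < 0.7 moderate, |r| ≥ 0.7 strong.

weak negative

r = -0.150 < 0 so the relationship is negative.
|r| = 0.150, which falls in the weak range.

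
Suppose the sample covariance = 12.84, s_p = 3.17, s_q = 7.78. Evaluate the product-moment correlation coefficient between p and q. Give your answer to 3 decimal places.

0.521

r = Cov(p,q) / (s_p · s_q) = 12.84 / (3.17 × 7.78)
  = 12.84 / 24.6626 ≈ 0.521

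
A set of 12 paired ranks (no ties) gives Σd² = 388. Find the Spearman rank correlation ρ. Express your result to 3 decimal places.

ρ = 1 − 6Σd² / [n(n²−1)] = 1 − 6×388 / (12×143)
  = 1 − 2328/1716 = 1 − 1.3566 ≈ -0.357

-0.357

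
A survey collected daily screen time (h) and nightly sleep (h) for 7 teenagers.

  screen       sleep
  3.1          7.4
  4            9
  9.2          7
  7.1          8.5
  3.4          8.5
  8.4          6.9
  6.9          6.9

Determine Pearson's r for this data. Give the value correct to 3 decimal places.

-0.584

n = 7, Σx = 42.1, Σy = 54.2, Σx² = 290.39, Σy² = 424.48, Σxy = 318.16
nΣxy − ΣxΣy = 2227.12 − 2281.82 = -54.7
nΣx² − (Σx)² = 2032.73 − 1772.41 = 260.32; nΣy² − (Σy)² = 2971.36 − 2937.64 = 33.72
r = -54.7 / √(260.32 × 33.72) = -54.7 / 93.6909 ≈ -0.584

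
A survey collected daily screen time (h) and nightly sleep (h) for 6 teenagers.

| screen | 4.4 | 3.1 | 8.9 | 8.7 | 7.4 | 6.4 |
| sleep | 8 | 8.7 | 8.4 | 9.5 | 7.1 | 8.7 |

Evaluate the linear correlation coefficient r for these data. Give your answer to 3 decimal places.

0.110

n = 6, Σx = 38.9, Σy = 50.4, Σx² = 279.59, Σy² = 426.6, Σxy = 327.8
nΣxy − ΣxΣy = 1966.8 − 1960.56 = 6.24
nΣx² − (Σx)² = 1677.54 − 1513.21 = 164.33; nΣy² − (Σy)² = 2559.6 − 2540.16 = 19.44
r = 6.24 / √(164.33 × 19.44) = 6.24 / 56.5206 ≈ 0.110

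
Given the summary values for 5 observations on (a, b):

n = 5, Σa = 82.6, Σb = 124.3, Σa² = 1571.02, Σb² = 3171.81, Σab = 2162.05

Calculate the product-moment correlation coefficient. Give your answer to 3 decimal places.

r = (nΣab − ΣaΣb) / √[(nΣa² − (Σa)²)(nΣb² − (Σb)²)]
Numerator: 5×2162.05 − 82.6×124.3 = 543.07
Denominator: √[(7855.1 − 6822.76)(15859.05 − 15450.49)] = √[1032.34 × 408.56] = 649.4404
r = 543.07 / 649.4404 ≈ 0.836

0.836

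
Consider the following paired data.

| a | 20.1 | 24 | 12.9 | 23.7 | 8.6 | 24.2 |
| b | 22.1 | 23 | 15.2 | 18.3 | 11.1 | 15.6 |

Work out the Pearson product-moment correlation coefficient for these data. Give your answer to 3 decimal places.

0.714

n = 6, Σa = 113.5, Σb = 105.3, Σa² = 2367.71, Σb² = 1949.91, Σab = 2098.98
nΣab − ΣaΣb = 12593.88 − 11951.55 = 642.33
nΣa² − (Σa)² = 14206.26 − 12882.25 = 1324.01; nΣb² − (Σb)² = 11699.46 − 11088.09 = 611.37
r = 642.33 / √(1324.01 × 611.37) = 642.33 / 899.6999 ≈ 0.714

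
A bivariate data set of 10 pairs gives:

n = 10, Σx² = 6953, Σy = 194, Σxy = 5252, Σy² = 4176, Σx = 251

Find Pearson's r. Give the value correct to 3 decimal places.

r = (nΣxy − ΣxΣy) / √[(nΣx² − (Σx)²)(nΣy² − (Σy)²)]
Numerator: 10×5252 − 251×194 = 3826
Denominator: √[(69530 − 63001)(41760 − 37636)] = √[6529 × 4124] = 5188.9880
r = 3826 / 5188.9880 ≈ 0.737

0.737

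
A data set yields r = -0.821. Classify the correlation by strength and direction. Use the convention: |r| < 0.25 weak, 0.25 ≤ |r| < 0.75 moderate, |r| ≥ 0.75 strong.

strong negative

r = -0.821 < 0 so the relationship is negative.
|r| = 0.821, which falls in the strong range.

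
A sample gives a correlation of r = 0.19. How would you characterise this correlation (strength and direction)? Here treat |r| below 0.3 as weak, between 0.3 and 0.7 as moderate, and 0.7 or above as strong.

weak positive

r = 0.19 > 0 so the relationship is positive.
|r| = 0.19, which falls in the weak range.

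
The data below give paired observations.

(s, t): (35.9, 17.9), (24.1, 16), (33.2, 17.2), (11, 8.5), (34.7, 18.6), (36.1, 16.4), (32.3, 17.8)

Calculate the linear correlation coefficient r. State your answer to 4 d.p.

n = 7, Σs = 207.3, Σt = 112.4, Σs² = 6643.45, Σt² = 1876.26, Σst = 3505.15
nΣst − ΣsΣt = 24536.05 − 23300.52 = 1235.53
nΣs² − (Σs)² = 46504.15 − 42973.29 = 3530.86; nΣt² − (Σt)² = 13133.82 − 12633.76 = 500.06
r = 1235.53 / √(3530.86 × 500.06) = 1235.53 / 1328.7746 ≈ 0.9298

0.9298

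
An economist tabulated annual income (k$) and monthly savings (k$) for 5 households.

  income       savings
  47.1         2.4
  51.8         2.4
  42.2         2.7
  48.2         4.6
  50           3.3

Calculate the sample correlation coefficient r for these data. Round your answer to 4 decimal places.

0.0725

n = 5, Σx = 239.3, Σy = 15.4, Σx² = 11505.73, Σy² = 50.86, Σxy = 738.02
nΣxy − ΣxΣy = 3690.1 − 3685.22 = 4.88
nΣx² − (Σx)² = 57528.65 − 57264.49 = 264.16; nΣy² − (Σy)² = 254.3 − 237.16 = 17.14
r = 4.88 / √(264.16 × 17.14) = 4.88 / 67.2882 ≈ 0.0725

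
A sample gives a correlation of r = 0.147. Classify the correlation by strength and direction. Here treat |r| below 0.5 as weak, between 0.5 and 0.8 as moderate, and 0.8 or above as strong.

weak positive

r = 0.147 > 0 so the relationship is positive.
|r| = 0.147, which falls in the weak range.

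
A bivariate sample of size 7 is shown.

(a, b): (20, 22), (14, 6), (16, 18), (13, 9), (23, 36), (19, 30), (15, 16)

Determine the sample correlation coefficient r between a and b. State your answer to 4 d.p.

0.9326

n = 7, Σa = 120, Σb = 137, Σa² = 2136, Σb² = 3377, Σab = 2567
nΣab − ΣaΣb = 17969 − 16440 = 1529
nΣa² − (Σa)² = 14952 − 14400 = 552; nΣb² − (Σb)² = 23639 − 18769 = 4870
r = 1529 / √(552 × 4870) = 1529 / 1639.5853 ≈ 0.9326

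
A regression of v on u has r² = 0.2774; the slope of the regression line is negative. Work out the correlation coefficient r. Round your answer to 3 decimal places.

|r| = √0.2774 = 0.527
The association is negative, so r = −0.527.

-0.527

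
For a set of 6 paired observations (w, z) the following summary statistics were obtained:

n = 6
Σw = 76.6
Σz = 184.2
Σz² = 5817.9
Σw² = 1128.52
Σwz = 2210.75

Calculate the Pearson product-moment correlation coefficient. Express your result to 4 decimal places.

r = (nΣwz − ΣwΣz) / √[(nΣw² − (Σw)²)(nΣz² − (Σz)²)]
Numerator: 6×2210.75 − 76.6×184.2 = -845.22
Denominator: √[(6771.12 − 5867.56)(34907.4 − 33929.64)] = √[903.56 × 977.76] = 939.9281
r = -845.22 / 939.9281 ≈ -0.8992

-0.8992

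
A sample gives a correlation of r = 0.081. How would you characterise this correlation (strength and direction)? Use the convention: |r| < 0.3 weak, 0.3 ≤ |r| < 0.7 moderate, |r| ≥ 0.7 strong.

r = 0.081 > 0 so the relationship is positive.
|r| = 0.081, which falls in the weak range.

weak positive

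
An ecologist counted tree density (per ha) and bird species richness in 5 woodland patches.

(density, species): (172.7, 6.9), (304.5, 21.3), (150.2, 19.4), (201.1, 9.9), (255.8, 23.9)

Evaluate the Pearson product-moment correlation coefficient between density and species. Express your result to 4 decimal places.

0.5569

n = 5, Σx = 1084.3, Σy = 81.4, Σx² = 250980.43, Σy² = 1546.88, Σxy = 18695.87
nΣxy − ΣxΣy = 93479.35 − 88262.02 = 5217.33
nΣx² − (Σx)² = 1254902.15 − 1175706.49 = 79195.66; nΣy² − (Σy)² = 7734.4 − 6625.96 = 1108.44
r = 5217.33 / √(79195.66 × 1108.44) = 5217.33 / 9369.2923 ≈ 0.5569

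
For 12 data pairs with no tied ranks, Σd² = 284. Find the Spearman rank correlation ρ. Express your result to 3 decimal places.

ρ = 1 − 6Σd² / [n(n²−1)] = 1 − 6×284 / (12×143)
  = 1 − 1704/1716 = 1 − 0.9930 ≈ 0.007

0.007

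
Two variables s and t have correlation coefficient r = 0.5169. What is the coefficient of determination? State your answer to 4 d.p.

r² = (0.5169)² = 0.2672

0.2672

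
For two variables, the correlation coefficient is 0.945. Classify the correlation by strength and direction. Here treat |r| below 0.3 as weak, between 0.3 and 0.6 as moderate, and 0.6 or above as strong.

r = 0.945 > 0 so the relationship is positive.
|r| = 0.945, which falls in the strong range.

strong positive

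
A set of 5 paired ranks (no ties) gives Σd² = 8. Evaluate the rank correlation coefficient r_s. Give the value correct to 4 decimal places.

ρ = 1 − 6Σd² / [n(n²−1)] = 1 − 6×8 / (5×24)
  = 1 − 48/120 = 1 − 0.40000 ≈ 0.6000

0.6000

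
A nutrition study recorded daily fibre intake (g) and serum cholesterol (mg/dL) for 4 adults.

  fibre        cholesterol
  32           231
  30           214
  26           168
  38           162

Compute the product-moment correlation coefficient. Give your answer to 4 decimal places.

n = 4, Σx = 126, Σy = 775, Σx² = 4044, Σy² = 153625, Σxy = 24336
nΣxy − ΣxΣy = 97344 − 97650 = -306
nΣx² − (Σx)² = 16176 − 15876 = 300; nΣy² − (Σy)² = 614500 − 600625 = 13875
r = -306 / √(300 × 13875) = -306 / 2040.2206 ≈ -0.1500

-0.1500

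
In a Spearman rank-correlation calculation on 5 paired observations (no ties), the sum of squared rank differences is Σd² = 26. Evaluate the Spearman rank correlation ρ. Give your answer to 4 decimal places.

ρ = 1 − 6Σd² / [n(n²−1)] = 1 − 6×26 / (5×24)
  = 1 − 156/120 = 1 − 1.30000 ≈ -0.3000

-0.3000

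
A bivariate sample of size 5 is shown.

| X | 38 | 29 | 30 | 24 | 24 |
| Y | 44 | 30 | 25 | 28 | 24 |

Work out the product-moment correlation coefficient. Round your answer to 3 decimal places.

n = 5, ΣX = 145, ΣY = 151, ΣX² = 4337, ΣY² = 4821, ΣXY = 4540
nΣXY − ΣXΣY = 22700 − 21895 = 805
nΣX² − (ΣX)² = 21685 − 21025 = 660; nΣY² − (ΣY)² = 24105 − 22801 = 1304
r = 805 / √(660 × 1304) = 805 / 927.7069 ≈ 0.868

0.868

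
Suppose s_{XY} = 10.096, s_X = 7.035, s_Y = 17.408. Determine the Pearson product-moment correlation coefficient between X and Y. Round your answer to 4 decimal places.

0.0824

r = Cov(X,Y) / (s_X · s_Y) = 10.096 / (7.035 × 17.408)
  = 10.096 / 122.4653 ≈ 0.0824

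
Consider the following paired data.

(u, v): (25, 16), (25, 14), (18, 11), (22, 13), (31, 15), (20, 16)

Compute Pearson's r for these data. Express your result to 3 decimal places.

n = 6, Σu = 141, Σv = 85, Σu² = 3419, Σv² = 1223, Σuv = 2019
nΣuv − ΣuΣv = 12114 − 11985 = 129
nΣu² − (Σu)² = 20514 − 19881 = 633; nΣv² − (Σv)² = 7338 − 7225 = 113
r = 129 / √(633 × 113) = 129 / 267.4491 ≈ 0.482

0.482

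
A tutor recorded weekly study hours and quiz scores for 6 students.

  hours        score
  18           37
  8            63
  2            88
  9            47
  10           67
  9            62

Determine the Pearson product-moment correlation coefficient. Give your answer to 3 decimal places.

-0.890

n = 6, Σx = 56, Σy = 364, Σx² = 654, Σy² = 23624, Σxy = 2997
nΣxy − ΣxΣy = 17982 − 20384 = -2402
nΣx² − (Σx)² = 3924 − 3136 = 788; nΣy² − (Σy)² = 141744 − 132496 = 9248
r = -2402 / √(788 × 9248) = -2402 / 2699.5229 ≈ -0.890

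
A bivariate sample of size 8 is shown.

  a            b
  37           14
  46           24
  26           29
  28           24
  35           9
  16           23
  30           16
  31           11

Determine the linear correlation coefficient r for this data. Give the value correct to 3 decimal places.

-0.264

n = 8, Σa = 249, Σb = 150, Σa² = 8287, Σb² = 3176, Σab = 4552
nΣab − ΣaΣb = 36416 − 37350 = -934
nΣa² − (Σa)² = 66296 − 62001 = 4295; nΣb² − (Σb)² = 25408 − 22500 = 2908
r = -934 / √(4295 × 2908) = -934 / 3534.0996 ≈ -0.264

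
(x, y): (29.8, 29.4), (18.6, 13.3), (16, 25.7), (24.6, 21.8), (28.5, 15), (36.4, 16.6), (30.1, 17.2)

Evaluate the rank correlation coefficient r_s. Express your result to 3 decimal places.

Rank x: 5, 2, 1, 3, 4, 7, 6
Rank y: 7, 1, 6, 5, 2, 3, 4
d = rank(x) − rank(y): -2, 1, -5, -2, 2, 4, 2; Σd² = 58
ρ = 1 − 6Σd² / [n(n²−1)] = 1 − 6×58 / (7×48) = 1 − 348/336 ≈ -0.036

-0.036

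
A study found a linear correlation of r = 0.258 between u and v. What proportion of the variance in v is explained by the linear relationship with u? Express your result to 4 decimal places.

r² = (0.258)² = 0.0666

0.0666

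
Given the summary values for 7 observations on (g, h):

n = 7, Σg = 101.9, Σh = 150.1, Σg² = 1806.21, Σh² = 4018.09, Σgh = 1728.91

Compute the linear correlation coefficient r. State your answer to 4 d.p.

-0.8978

r = (nΣgh − ΣgΣh) / √[(nΣg² − (Σg)²)(nΣh² − (Σh)²)]
Numerator: 7×1728.91 − 101.9×150.1 = -3192.82
Denominator: √[(12643.47 − 10383.61)(28126.63 − 22530.01)] = √[2259.86 × 5596.62] = 3556.3433
r = -3192.82 / 3556.3433 ≈ -0.8978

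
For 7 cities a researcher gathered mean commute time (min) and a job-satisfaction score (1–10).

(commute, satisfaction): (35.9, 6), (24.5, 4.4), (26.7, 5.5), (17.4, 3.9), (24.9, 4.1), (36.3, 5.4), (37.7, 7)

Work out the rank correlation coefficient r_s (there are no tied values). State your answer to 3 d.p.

Rank commute: 5, 2, 4, 1, 3, 6, 7
Rank satisfaction: 6, 3, 5, 1, 2, 4, 7
d = rank(commute) − rank(satisfaction): -1, -1, -1, 0, 1, 2, 0; Σd² = 8
ρ = 1 − 6Σd² / [n(n²−1)] = 1 − 6×8 / (7×48) = 1 − 48/336 ≈ 0.857

0.857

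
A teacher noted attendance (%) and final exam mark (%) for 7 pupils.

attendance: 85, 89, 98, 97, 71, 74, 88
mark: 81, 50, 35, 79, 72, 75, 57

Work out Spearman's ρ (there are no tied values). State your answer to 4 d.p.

-0.4286

Rank attendance: 3, 5, 7, 6, 1, 2, 4
Rank mark: 7, 2, 1, 6, 4, 5, 3
d = rank(attendance) − rank(mark): -4, 3, 6, 0, -3, -3, 1; Σd² = 80
ρ = 1 − 6Σd² / [n(n²−1)] = 1 − 6×80 / (7×48) = 1 − 480/336 ≈ -0.4286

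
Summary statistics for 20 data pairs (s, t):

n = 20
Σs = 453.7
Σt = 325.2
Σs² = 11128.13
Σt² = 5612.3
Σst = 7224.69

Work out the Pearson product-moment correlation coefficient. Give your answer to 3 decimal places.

-0.293

r = (nΣst − ΣsΣt) / √[(nΣs² − (Σs)²)(nΣt² − (Σt)²)]
Numerator: 20×7224.69 − 453.7×325.2 = -3049.44
Denominator: √[(222562.6 − 205843.69)(112246 − 105755.04)] = √[16718.91 × 6490.96] = 10417.3786
r = -3049.44 / 10417.3786 ≈ -0.293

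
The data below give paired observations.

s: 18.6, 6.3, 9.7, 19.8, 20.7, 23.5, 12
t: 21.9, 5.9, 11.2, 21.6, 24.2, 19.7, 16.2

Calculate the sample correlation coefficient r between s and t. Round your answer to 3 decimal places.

0.910

n = 7, Σs = 110.6, Σt = 120.7, Σs² = 1996.52, Σt² = 2342.59, Σst = 2139.12
nΣst − ΣsΣt = 14973.84 − 13349.42 = 1624.42
nΣs² − (Σs)² = 13975.64 − 12232.36 = 1743.28; nΣt² − (Σt)² = 16398.13 − 14568.49 = 1829.64
r = 1624.42 / √(1743.28 × 1829.64) = 1624.42 / 1785.9381 ≈ 0.910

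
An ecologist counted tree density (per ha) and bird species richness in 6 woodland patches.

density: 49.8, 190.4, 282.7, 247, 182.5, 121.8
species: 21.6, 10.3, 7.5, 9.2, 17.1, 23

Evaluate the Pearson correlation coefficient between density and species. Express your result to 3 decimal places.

n = 6, Σx = 1074.2, Σy = 88.7, Σx² = 227801.98, Σy² = 1534.95, Σxy = 13351.6
nΣxy − ΣxΣy = 80109.6 − 95281.54 = -15171.94
nΣx² − (Σx)² = 1366811.88 − 1153905.64 = 212906.24; nΣy² − (Σy)² = 9209.7 − 7867.69 = 1342.01
r = -15171.94 / √(212906.24 × 1342.01) = -15171.94 / 16903.3223 ≈ -0.898

-0.898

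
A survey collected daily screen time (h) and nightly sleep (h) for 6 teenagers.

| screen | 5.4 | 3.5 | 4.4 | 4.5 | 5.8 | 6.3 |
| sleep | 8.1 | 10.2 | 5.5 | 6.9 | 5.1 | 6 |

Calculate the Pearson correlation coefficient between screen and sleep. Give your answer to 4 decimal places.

-0.6298

n = 6, Σx = 29.9, Σy = 41.8, Σx² = 154.35, Σy² = 309.52, Σxy = 202.07
nΣxy − ΣxΣy = 1212.42 − 1249.82 = -37.4
nΣx² − (Σx)² = 926.1 − 894.01 = 32.09; nΣy² − (Σy)² = 1857.12 − 1747.24 = 109.88
r = -37.4 / √(32.09 × 109.88) = -37.4 / 59.3805 ≈ -0.6298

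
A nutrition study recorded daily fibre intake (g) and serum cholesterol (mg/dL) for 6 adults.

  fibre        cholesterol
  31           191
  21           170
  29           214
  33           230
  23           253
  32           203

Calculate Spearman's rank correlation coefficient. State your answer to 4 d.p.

Rank fibre: 4, 1, 3, 6, 2, 5
Rank cholesterol: 2, 1, 4, 5, 6, 3
d = rank(fibre) − rank(cholesterol): 2, 0, -1, 1, -4, 2; Σd² = 26
ρ = 1 − 6Σd² / [n(n²−1)] = 1 − 6×26 / (6×35) = 1 − 156/210 ≈ 0.2571

0.2571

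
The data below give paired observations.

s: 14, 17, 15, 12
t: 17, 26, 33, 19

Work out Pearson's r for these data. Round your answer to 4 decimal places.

n = 4, Σs = 58, Σt = 95, Σs² = 854, Σt² = 2415, Σst = 1403
nΣst − ΣsΣt = 5612 − 5510 = 102
nΣs² − (Σs)² = 3416 − 3364 = 52; nΣt² − (Σt)² = 9660 − 9025 = 635
r = 102 / √(52 × 635) = 102 / 181.7141 ≈ 0.5613

0.5613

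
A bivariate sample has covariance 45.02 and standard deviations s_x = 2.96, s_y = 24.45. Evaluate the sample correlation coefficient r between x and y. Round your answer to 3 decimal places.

r = Cov(x,y) / (s_x · s_y) = 45.02 / (2.96 × 24.45)
  = 45.02 / 72.3720 ≈ 0.622

0.622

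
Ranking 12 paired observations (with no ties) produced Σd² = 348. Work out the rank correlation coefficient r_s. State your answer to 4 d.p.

-0.2168

ρ = 1 − 6Σd² / [n(n²−1)] = 1 − 6×348 / (12×143)
  = 1 − 2088/1716 = 1 − 1.21678 ≈ -0.2168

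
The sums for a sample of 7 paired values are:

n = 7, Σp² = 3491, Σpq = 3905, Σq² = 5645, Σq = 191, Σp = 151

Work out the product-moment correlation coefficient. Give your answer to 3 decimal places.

-0.676

r = (nΣpq − ΣpΣq) / √[(nΣp² − (Σp)²)(nΣq² − (Σq)²)]
Numerator: 7×3905 − 151×191 = -1506
Denominator: √[(24437 − 22801)(39515 − 36481)] = √[1636 × 3034] = 2227.9192
r = -1506 / 2227.9192 ≈ -0.676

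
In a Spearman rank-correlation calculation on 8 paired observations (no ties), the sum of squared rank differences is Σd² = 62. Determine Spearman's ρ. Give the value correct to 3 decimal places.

0.262

ρ = 1 − 6Σd² / [n(n²−1)] = 1 − 6×62 / (8×63)
  = 1 − 372/504 = 1 − 0.7381 ≈ 0.262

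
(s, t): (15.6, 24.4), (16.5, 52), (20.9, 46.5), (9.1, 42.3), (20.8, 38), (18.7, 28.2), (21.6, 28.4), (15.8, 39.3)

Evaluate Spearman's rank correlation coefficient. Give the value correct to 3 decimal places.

0.000

Rank s: 2, 4, 7, 1, 6, 5, 8, 3
Rank t: 1, 8, 7, 6, 4, 2, 3, 5
d = rank(s) − rank(t): 1, -4, 0, -5, 2, 3, 5, -2; Σd² = 84
ρ = 1 − 6Σd² / [n(n²−1)] = 1 − 6×84 / (8×63) = 1 − 504/504 ≈ 0.000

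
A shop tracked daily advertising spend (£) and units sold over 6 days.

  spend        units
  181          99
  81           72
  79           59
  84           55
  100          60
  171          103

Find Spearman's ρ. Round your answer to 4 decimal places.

0.6571

Rank spend: 6, 2, 1, 3, 4, 5
Rank units: 5, 4, 2, 1, 3, 6
d = rank(spend) − rank(units): 1, -2, -1, 2, 1, -1; Σd² = 12
ρ = 1 − 6Σd² / [n(n²−1)] = 1 − 6×12 / (6×35) = 1 − 72/210 ≈ 0.6571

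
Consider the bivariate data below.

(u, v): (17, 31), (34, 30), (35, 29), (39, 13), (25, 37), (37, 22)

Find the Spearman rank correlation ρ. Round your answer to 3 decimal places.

Rank u: 1, 3, 4, 6, 2, 5
Rank v: 5, 4, 3, 1, 6, 2
d = rank(u) − rank(v): -4, -1, 1, 5, -4, 3; Σd² = 68
ρ = 1 − 6Σd² / [n(n²−1)] = 1 − 6×68 / (6×35) = 1 − 408/210 ≈ -0.943

-0.943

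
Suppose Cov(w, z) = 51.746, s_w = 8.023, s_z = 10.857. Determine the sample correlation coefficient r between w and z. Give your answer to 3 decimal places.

r = Cov(w,z) / (s_w · s_z) = 51.746 / (8.023 × 10.857)
  = 51.746 / 87.1057 ≈ 0.594

0.594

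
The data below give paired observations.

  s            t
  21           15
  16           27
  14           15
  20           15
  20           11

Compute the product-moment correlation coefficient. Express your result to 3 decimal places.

n = 5, Σs = 91, Σt = 83, Σs² = 1693, Σt² = 1525, Σst = 1477
nΣst − ΣsΣt = 7385 − 7553 = -168
nΣs² − (Σs)² = 8465 − 8281 = 184; nΣt² − (Σt)² = 7625 − 6889 = 736
r = -168 / √(184 × 736) = -168 / 368.0000 ≈ -0.457

-0.457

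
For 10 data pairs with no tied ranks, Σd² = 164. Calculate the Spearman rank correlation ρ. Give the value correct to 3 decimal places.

ρ = 1 − 6Σd² / [n(n²−1)] = 1 − 6×164 / (10×99)
  = 1 − 984/990 = 1 − 0.9939 ≈ 0.006

0.006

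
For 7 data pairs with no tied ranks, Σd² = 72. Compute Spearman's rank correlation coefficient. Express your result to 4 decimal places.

-0.2857

ρ = 1 − 6Σd² / [n(n²−1)] = 1 − 6×72 / (7×48)
  = 1 − 432/336 = 1 − 1.28571 ≈ -0.2857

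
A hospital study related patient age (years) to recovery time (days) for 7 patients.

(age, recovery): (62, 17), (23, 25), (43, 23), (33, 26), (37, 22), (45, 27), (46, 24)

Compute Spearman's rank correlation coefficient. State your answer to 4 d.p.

-0.3929

Rank age: 7, 1, 4, 2, 3, 5, 6
Rank recovery: 1, 5, 3, 6, 2, 7, 4
d = rank(age) − rank(recovery): 6, -4, 1, -4, 1, -2, 2; Σd² = 78
ρ = 1 − 6Σd² / [n(n²−1)] = 1 − 6×78 / (7×48) = 1 − 468/336 ≈ -0.3929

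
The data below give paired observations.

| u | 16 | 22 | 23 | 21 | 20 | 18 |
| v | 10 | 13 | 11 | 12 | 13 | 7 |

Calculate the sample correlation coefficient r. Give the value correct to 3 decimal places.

0.572

n = 6, Σu = 120, Σv = 66, Σu² = 2434, Σv² = 752, Σuv = 1337
nΣuv − ΣuΣv = 8022 − 7920 = 102
nΣu² − (Σu)² = 14604 − 14400 = 204; nΣv² − (Σv)² = 4512 − 4356 = 156
r = 102 / √(204 × 156) = 102 / 178.3928 ≈ 0.572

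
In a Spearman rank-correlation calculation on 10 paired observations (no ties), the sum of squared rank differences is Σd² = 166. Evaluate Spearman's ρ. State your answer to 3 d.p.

ρ = 1 − 6Σd² / [n(n²−1)] = 1 − 6×166 / (10×99)
  = 1 − 996/990 = 1 − 1.0061 ≈ -0.006

-0.006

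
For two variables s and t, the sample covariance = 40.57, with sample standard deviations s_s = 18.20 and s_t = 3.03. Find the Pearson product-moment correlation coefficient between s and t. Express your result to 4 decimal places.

0.7357

r = Cov(s,t) / (s_s · s_t) = 40.57 / (18.20 × 3.03)
  = 40.57 / 55.1460 ≈ 0.7357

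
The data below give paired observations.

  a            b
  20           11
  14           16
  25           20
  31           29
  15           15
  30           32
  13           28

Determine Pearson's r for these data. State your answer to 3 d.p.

0.540

n = 7, Σa = 148, Σb = 151, Σa² = 3476, Σb² = 3651, Σab = 3392
nΣab − ΣaΣb = 23744 − 22348 = 1396
nΣa² − (Σa)² = 24332 − 21904 = 2428; nΣb² − (Σb)² = 25557 − 22801 = 2756
r = 1396 / √(2428 × 2756) = 1396 / 2586.8065 ≈ 0.540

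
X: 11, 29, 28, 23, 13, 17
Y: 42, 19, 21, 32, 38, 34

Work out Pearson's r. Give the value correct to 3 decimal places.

-0.971

n = 6, ΣX = 121, ΣY = 186, ΣX² = 2733, ΣY² = 6190, ΣXY = 3409
nΣXY − ΣXΣY = 20454 − 22506 = -2052
nΣX² − (ΣX)² = 16398 − 14641 = 1757; nΣY² − (ΣY)² = 37140 − 34596 = 2544
r = -2052 / √(1757 × 2544) = -2052 / 2114.1920 ≈ -0.971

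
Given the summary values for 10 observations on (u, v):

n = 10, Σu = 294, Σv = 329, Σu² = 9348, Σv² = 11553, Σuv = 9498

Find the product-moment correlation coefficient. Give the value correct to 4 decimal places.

-0.2437

r = (nΣuv − ΣuΣv) / √[(nΣu² − (Σu)²)(nΣv² − (Σv)²)]
Numerator: 10×9498 − 294×329 = -1746
Denominator: √[(93480 − 86436)(115530 − 108241)] = √[7044 × 7289] = 7165.4530
r = -1746 / 7165.4530 ≈ -0.2437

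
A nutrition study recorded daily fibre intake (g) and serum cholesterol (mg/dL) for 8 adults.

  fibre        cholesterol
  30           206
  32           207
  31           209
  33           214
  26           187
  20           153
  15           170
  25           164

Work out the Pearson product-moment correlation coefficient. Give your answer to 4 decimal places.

0.8575

n = 8, Σx = 212, Σy = 1510, Σx² = 5900, Σy² = 288936, Σxy = 40917
nΣxy − ΣxΣy = 327336 − 320120 = 7216
nΣx² − (Σx)² = 47200 − 44944 = 2256; nΣy² − (Σy)² = 2311488 − 2280100 = 31388
r = 7216 / √(2256 × 31388) = 7216 / 8414.9467 ≈ 0.8575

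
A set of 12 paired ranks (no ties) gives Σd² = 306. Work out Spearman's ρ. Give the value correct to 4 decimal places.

ρ = 1 − 6Σd² / [n(n²−1)] = 1 − 6×306 / (12×143)
  = 1 − 1836/1716 = 1 − 1.06993 ≈ -0.0699

-0.0699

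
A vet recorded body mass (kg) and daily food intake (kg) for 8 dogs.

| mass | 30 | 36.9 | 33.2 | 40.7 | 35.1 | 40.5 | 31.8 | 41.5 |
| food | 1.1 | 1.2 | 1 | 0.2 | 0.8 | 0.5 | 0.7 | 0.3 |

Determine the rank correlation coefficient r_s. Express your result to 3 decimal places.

Rank mass: 1, 5, 3, 7, 4, 6, 2, 8
Rank food: 7, 8, 6, 1, 5, 3, 4, 2
d = rank(mass) − rank(food): -6, -3, -3, 6, -1, 3, -2, 6; Σd² = 140
ρ = 1 − 6Σd² / [n(n²−1)] = 1 − 6×140 / (8×63) = 1 − 840/504 ≈ -0.667

-0.667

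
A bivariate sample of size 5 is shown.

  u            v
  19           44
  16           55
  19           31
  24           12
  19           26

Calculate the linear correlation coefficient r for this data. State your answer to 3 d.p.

-0.902

n = 5, Σu = 97, Σv = 168, Σu² = 1915, Σv² = 6742, Σuv = 3087
nΣuv − ΣuΣv = 15435 − 16296 = -861
nΣu² − (Σu)² = 9575 − 9409 = 166; nΣv² − (Σv)² = 33710 − 28224 = 5486
r = -861 / √(166 × 5486) = -861 / 954.2935 ≈ -0.902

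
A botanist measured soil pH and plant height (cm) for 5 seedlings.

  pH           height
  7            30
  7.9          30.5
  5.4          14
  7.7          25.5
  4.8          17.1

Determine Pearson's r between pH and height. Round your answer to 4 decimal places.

0.8796

n = 5, Σx = 32.8, Σy = 117.1, Σx² = 222.9, Σy² = 2968.91, Σxy = 804.98
nΣxy − ΣxΣy = 4024.9 − 3840.88 = 184.02
nΣx² − (Σx)² = 1114.5 − 1075.84 = 38.66; nΣy² − (Σy)² = 14844.55 − 13712.41 = 1132.14
r = 184.02 / √(38.66 × 1132.14) = 184.02 / 209.2093 ≈ 0.8796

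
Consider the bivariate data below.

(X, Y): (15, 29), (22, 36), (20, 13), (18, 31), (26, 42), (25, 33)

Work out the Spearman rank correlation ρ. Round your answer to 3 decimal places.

0.771

Rank X: 1, 4, 3, 2, 6, 5
Rank Y: 2, 5, 1, 3, 6, 4
d = rank(X) − rank(Y): -1, -1, 2, -1, 0, 1; Σd² = 8
ρ = 1 − 6Σd² / [n(n²−1)] = 1 − 6×8 / (6×35) = 1 − 48/210 ≈ 0.771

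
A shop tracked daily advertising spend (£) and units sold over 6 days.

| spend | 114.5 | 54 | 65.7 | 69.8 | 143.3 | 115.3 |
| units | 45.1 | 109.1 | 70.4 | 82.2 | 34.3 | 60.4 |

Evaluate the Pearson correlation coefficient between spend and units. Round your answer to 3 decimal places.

n = 6, Σx = 562.6, Σy = 401.5, Σx² = 59043.76, Σy² = 30474.47, Σxy = 33297.5
nΣxy − ΣxΣy = 199785 − 225883.9 = -26098.9
nΣx² − (Σx)² = 354262.56 − 316518.76 = 37743.8; nΣy² − (Σy)² = 182846.82 − 161202.25 = 21644.57
r = -26098.9 / √(37743.8 × 21644.57) = -26098.9 / 28582.3078 ≈ -0.913

-0.913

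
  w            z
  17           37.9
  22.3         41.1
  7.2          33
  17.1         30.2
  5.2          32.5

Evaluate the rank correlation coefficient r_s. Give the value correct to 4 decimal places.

0.4000

Rank w: 3, 5, 2, 4, 1
Rank z: 4, 5, 3, 1, 2
d = rank(w) − rank(z): -1, 0, -1, 3, -1; Σd² = 12
ρ = 1 − 6Σd² / [n(n²−1)] = 1 − 6×12 / (5×24) = 1 − 72/120 ≈ 0.4000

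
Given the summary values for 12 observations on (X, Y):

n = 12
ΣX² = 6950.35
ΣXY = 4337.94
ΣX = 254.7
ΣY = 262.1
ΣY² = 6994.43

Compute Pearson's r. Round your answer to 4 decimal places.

r = (nΣXY − ΣXΣY) / √[(nΣX² − (ΣX)²)(nΣY² − (ΣY)²)]
Numerator: 12×4337.94 − 254.7×262.1 = -14701.59
Denominator: √[(83404.2 − 64872.09)(83933.16 − 68696.41)] = √[18532.11 × 15236.75] = 16803.8426
r = -14701.59 / 16803.8426 ≈ -0.8749

-0.8749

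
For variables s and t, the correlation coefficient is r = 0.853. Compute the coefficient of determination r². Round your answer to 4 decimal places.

0.7276

r² = (0.853)² = 0.7276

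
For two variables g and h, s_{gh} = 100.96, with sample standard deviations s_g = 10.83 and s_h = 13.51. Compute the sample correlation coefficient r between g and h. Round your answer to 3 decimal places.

r = Cov(g,h) / (s_g · s_h) = 100.96 / (10.83 × 13.51)
  = 100.96 / 146.3133 ≈ 0.690

0.690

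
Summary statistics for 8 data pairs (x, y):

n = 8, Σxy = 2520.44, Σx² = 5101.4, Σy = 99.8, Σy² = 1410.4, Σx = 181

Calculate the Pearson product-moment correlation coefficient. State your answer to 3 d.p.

r = (nΣxy − ΣxΣy) / √[(nΣx² − (Σx)²)(nΣy² − (Σy)²)]
Numerator: 8×2520.44 − 181×99.8 = 2099.72
Denominator: √[(40811.2 − 32761)(11283.2 − 9960.04)] = √[8050.2 × 1323.16] = 3263.6946
r = 2099.72 / 3263.6946 ≈ 0.643

0.643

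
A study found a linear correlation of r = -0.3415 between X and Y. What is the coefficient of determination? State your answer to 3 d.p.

0.117

r² = (-0.3415)² = 0.117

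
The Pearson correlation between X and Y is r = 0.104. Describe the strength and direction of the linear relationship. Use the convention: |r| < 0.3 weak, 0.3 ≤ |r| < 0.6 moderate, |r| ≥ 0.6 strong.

r = 0.104 > 0 so the relationship is positive.
|r| = 0.104, which falls in the weak range.

weak positive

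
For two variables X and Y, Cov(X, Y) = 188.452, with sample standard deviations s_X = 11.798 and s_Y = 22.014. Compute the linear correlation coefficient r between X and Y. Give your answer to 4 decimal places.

0.7256

r = Cov(X,Y) / (s_X · s_Y) = 188.452 / (11.798 × 22.014)
  = 188.452 / 259.7212 ≈ 0.7256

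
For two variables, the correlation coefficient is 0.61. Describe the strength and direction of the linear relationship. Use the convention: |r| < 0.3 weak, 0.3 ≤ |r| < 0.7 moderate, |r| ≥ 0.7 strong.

moderate positive

r = 0.61 > 0 so the relationship is positive.
|r| = 0.61, which falls in the moderate range.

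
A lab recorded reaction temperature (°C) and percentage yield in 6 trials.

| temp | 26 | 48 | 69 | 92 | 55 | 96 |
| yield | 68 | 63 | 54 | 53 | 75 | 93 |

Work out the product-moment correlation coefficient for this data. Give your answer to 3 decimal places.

n = 6, Σx = 386, Σy = 406, Σx² = 28446, Σy² = 28592, Σxy = 26447
nΣxy − ΣxΣy = 158682 − 156716 = 1966
nΣx² − (Σx)² = 170676 − 148996 = 21680; nΣy² − (Σy)² = 171552 − 164836 = 6716
r = 1966 / √(21680 × 6716) = 1966 / 12066.6018 ≈ 0.163

0.163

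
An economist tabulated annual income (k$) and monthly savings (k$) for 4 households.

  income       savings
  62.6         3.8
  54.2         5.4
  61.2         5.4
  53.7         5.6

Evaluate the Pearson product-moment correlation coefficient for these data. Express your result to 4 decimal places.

n = 4, Σx = 231.7, Σy = 20.2, Σx² = 13485.53, Σy² = 104.12, Σxy = 1161.76
nΣxy − ΣxΣy = 4647.04 − 4680.34 = -33.3
nΣx² − (Σx)² = 53942.12 − 53684.89 = 257.23; nΣy² − (Σy)² = 416.48 − 408.04 = 8.44
r = -33.3 / √(257.23 × 8.44) = -33.3 / 46.5942 ≈ -0.7147

-0.7147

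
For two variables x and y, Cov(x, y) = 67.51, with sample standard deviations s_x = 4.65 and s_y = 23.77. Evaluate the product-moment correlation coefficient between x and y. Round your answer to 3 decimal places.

0.611

r = Cov(x,y) / (s_x · s_y) = 67.51 / (4.65 × 23.77)
  = 67.51 / 110.5305 ≈ 0.611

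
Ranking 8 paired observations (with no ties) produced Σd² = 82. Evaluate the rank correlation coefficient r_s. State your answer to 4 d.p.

ρ = 1 − 6Σd² / [n(n²−1)] = 1 − 6×82 / (8×63)
  = 1 − 492/504 = 1 − 0.97619 ≈ 0.0238

0.0238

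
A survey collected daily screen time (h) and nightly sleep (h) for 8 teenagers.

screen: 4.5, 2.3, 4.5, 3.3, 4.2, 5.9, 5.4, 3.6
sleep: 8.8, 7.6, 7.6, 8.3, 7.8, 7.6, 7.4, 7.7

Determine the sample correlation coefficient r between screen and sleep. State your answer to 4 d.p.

n = 8, Σx = 33.7, Σy = 62.8, Σx² = 151.25, Σy² = 494.5, Σxy = 263.95
nΣxy − ΣxΣy = 2111.6 − 2116.36 = -4.76
nΣx² − (Σx)² = 1210 − 1135.69 = 74.31; nΣy² − (Σy)² = 3956 − 3943.84 = 12.16
r = -4.76 / √(74.31 × 12.16) = -4.76 / 30.0601 ≈ -0.1583

-0.1583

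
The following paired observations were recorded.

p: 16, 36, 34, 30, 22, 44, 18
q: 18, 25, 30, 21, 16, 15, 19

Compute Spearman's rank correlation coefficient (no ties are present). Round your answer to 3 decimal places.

0.107

Rank p: 1, 6, 5, 4, 3, 7, 2
Rank q: 3, 6, 7, 5, 2, 1, 4
d = rank(p) − rank(q): -2, 0, -2, -1, 1, 6, -2; Σd² = 50
ρ = 1 − 6Σd² / [n(n²−1)] = 1 − 6×50 / (7×48) = 1 − 300/336 ≈ 0.107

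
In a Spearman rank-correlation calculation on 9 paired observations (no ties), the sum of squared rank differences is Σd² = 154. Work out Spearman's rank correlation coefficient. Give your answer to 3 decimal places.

ρ = 1 − 6Σd² / [n(n²−1)] = 1 − 6×154 / (9×80)
  = 1 − 924/720 = 1 − 1.2833 ≈ -0.283

-0.283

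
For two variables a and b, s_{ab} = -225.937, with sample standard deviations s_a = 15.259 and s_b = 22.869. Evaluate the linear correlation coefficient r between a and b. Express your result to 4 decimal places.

-0.6475

r = Cov(a,b) / (s_a · s_b) = -225.937 / (15.259 × 22.869)
  = -225.937 / 348.9581 ≈ -0.6475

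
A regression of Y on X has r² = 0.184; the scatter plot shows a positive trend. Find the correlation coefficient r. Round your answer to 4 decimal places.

0.4290

|r| = √0.184 = 0.4290
The association is positive, so r = 0.4290.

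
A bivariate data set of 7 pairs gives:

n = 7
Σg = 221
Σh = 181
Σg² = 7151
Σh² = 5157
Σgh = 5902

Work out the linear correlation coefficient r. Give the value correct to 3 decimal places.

r = (nΣgh − ΣgΣh) / √[(nΣg² − (Σg)²)(nΣh² − (Σh)²)]
Numerator: 7×5902 − 221×181 = 1313
Denominator: √[(50057 − 48841)(36099 − 32761)] = √[1216 × 3338] = 2014.6980
r = 1313 / 2014.6980 ≈ 0.652

0.652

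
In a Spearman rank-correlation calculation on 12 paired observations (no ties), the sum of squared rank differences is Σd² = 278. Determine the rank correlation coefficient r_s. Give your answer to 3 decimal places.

0.028

ρ = 1 − 6Σd² / [n(n²−1)] = 1 − 6×278 / (12×143)
  = 1 − 1668/1716 = 1 − 0.9720 ≈ 0.028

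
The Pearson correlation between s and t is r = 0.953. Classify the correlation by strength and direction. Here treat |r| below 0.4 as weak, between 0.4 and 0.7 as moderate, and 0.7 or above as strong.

strong positive

r = 0.953 > 0 so the relationship is positive.
|r| = 0.953, which falls in the strong range.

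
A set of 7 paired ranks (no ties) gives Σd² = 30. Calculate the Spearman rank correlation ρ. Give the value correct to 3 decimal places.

0.464

ρ = 1 − 6Σd² / [n(n²−1)] = 1 − 6×30 / (7×48)
  = 1 − 180/336 = 1 − 0.5357 ≈ 0.464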